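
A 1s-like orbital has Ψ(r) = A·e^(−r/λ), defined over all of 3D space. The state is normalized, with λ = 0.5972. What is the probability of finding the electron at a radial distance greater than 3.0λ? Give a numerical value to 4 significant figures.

P ≈ 0.06197

Integrate the radial probability density 4πr²|Ψ|² over r > 3.0λ.
Normalization gives A² = 1/(π·λ^3).
Let u = r/λ; then A², 4π and the length scale all cancel, so P = ∫_{3.0}^{∞} u^2·e^(-2·u) du ÷ ∫_{0}^{∞} u^2·e^(-2·u) du.
An antiderivative of u^2·e^(-2·u) is -(2·u^2 + 2·u + 1)·e^(-2·u)/4; evaluating from 3.0 to ∞ gives 25·e^(-6)/4, while the full integral is 1/4.
The region integral divided by the full integral gives P = 0.061969.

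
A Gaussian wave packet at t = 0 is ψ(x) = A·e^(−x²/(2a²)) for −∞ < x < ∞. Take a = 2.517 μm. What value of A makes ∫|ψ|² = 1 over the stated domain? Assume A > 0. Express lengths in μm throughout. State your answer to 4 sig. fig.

A ≈ 0.4734 μm^(-1/2)

Normalization requires ∫|ψ|² dx = 1, integrated from −∞ to ∞.
Differentiating ∫e^(−αx²) dx = √(π/α) under α to get the higher moments, with ψ = A·e^(−x²/(2a²)), the integral evaluates to A²·[√(π)·a].
Plugging in a = 2.517 yields A = 0.47345.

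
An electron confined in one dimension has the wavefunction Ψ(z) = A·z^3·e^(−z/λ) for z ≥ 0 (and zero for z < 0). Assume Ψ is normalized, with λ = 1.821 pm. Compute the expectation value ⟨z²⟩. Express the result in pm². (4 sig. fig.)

⟨z^2⟩ ≈ 46.42 pm^2

By definition ⟨z²⟩ = ∫ z^2 |Ψ(z)|² dz.
The ratio of the moment integral to the normalization integral gives ⟨z²⟩ = 14·λ^2.
Putting λ = 1.821 gives 46.425.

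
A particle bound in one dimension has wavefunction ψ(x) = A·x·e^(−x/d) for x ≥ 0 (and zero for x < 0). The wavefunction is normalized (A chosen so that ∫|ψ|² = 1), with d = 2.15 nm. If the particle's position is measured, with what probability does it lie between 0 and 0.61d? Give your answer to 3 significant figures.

P = ∫_{0}^{0.61d} |ψ(x)|² dx.
Since A² = 1/(d^3/4), this is the region integral divided by the full normalization integral.
Substituting u = x/d, A² and the length scale cancel in the ratio: P = ∫_{0}^{0.61} u^2·e^(-2·u) du / ∫_{0}^{∞} u^2·e^(-2·u) du.
With ∫ u^2·e^(-2·u) du = -(2·u^2 + 2·u + 1)·e^(-2·u)/4 + C, the region integral is ≈ 0.031220 and the full one is 1/4.
Evaluating gives P = 0.1249.

P ≈ 0.125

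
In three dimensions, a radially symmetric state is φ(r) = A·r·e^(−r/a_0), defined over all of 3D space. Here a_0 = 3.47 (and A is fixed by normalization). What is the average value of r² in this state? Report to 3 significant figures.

⟨r^2⟩ ≈ 90.3

By definition ⟨r²⟩ = ∫ r^2 |φ(r)|² 4πr² dr.
With ∫₀^∞ r^6 e^(−αr) dr = 6!/α^7, evaluating both integrals, ⟨r²⟩ = 15·a_0^2/2.
With a_0 = 3.47, ⟨r^2⟩ = 90.31.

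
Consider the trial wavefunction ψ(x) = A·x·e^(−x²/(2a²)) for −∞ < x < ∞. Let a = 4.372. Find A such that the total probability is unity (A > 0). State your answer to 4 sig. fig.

A ≈ 0.1162

We need A² ∫|f|² dx = 1, taking the integral from −∞ to ∞.
Using the Gaussian integral ∫_{−∞}^{∞} e^(−αx²) dx = √(π/α), ∫|ψ|² dx = A²·(√(π)·a^3/2).
So A² = (√(π)·a^3/2)^(−1).
Plugging in a = 4.372 yields A = 0.11620.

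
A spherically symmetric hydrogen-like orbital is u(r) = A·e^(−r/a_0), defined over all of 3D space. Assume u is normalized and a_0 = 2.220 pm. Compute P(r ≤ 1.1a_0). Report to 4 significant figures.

With dV = 4πr²dr, the probability is ∫|u|² dV over r ≤ 1.1a_0.
The full normalization integral is A²·[π·a_0^3] = 1, fixing A².
Substituting t = r/a_0, A², 4π and the length scale all cancel in the ratio: P = ∫_{0}^{1.1} t^2·e^(-2·t) dt / ∫_{0}^{∞} t^2·e^(-2·t) dt.
An antiderivative of t^2·e^(-2·t) is -(2·t^2 + 2·t + 1)·e^(-2·t)/4; evaluating from 0 to 1.1 gives 1/4 - 281·e^(-11/5)/200, while the full integral is 1/4.
The region integral divided by the full integral gives P = 0.37729.

P ≈ 0.3773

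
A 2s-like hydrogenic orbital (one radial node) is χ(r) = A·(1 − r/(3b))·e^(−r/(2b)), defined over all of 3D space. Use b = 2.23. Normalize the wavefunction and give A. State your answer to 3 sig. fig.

A ≈ 0.104

Require ∫ |χ|² 4πr² dr = 1 over the whole domain.
In 3D with spherical symmetry the volume element is 4πr² dr.
Using ∫₀^∞ rⁿ e^(−αr) dr = n!/αⁿ⁺¹, the integral (without the A² prefactor) comes out to 8·π·b^3/3.
So A² = (8·π·b^3/3)^(−1).
With b = 2.23: A² = 0.01076 and A = 0.1037.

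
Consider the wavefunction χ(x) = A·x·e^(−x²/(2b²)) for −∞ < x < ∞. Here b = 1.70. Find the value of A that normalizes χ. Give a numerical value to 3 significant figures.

We need A² ∫|f|² dx = 1, taking the integral from −∞ to ∞.
Carrying out the integral gives A² · √(π)·b^3/2.
Setting this equal to 1 gives A² = 1/(√(π)·b^3/2).
Substituting b = 1.70 gives A² = 0.2297, so A = 0.4792.

A ≈ 0.479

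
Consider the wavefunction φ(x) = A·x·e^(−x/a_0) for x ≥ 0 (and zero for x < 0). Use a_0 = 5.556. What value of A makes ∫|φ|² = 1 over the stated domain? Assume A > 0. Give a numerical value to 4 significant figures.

A ≈ 0.1527

Require ∫ |φ|² dx = 1 over the whole domain.
Carrying out the integral gives A² · a_0^3/4.
Substituting a_0 = 5.556 gives A² = 0.023322, so A = 0.15272.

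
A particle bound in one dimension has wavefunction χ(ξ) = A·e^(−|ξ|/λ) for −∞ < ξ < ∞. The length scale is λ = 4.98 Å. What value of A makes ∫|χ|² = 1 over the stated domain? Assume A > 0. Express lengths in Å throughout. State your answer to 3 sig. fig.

The normalization condition is ∫|χ|² dξ = 1 from −∞ to ∞.
Recall ∫₀^∞ ξ^m e^(−ξ/β) dξ = m!·β^(m+1), with χ = A·e^(−|ξ|/λ), the integral evaluates to A²·[λ].
Hence A² = 1/[λ].
Plugging in λ = 4.98 yields A = 0.4481.

A ≈ 0.448 Å^(-1/2)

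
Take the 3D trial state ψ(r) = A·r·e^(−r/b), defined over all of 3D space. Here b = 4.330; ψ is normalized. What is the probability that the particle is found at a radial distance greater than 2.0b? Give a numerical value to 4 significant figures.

P ≈ 0.6288

With dV = 4πr²dr, the probability is ∫|ψ|² dV over r > 2.0b.
A² is fixed by ∫₀^∞ 4πr²|ψ|² dr = 1, i.e. A² = (3·π·b^5)^(−1).
Substituting u = r/b, A², 4π and the length scale all cancel in the ratio: P = ∫_{2.0}^{∞} u^4·e^(-2·u) du / ∫_{0}^{∞} u^4·e^(-2·u) du.
Using ∫ u^4·e^(-2·u) du = -(u^4/2 + u^3 + 3·u^2/2 + 3·u/2 + 3/4)·e^(-2·u), the numerator is 103·e^(-4)/4 and the denominator is 3/4.
Taking the ratio yields P = 0.62884.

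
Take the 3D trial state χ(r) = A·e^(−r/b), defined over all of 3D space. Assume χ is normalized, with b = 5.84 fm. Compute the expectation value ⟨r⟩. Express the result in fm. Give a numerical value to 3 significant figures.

By definition ⟨r⟩ = ∫ r |χ(r)|² 4πr² dr.
Evaluating both integrals, ⟨r⟩ = 3·b/2.
With b = 5.84, ⟨r⟩ = 8.760.

⟨r⟩ ≈ 8.76 fm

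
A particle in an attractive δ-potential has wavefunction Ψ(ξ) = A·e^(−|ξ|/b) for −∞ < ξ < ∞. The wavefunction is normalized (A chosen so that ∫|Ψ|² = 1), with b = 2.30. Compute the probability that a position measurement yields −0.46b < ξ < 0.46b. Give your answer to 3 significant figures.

The probability is P = ∫ |Ψ|² dξ over [−0.46b, 0.46b].
The normalization integral ∫|Ψ|²dξ over the whole domain equals b·A², and A² cancels in the ratio.
By symmetry take twice the ξ ≥ 0 contribution in numerator and denominator; the 2's cancel. Let u = ξ/b; then A² and the length scale cancel, so P = ∫_{0}^{0.46} e^(-2·u) du ÷ ∫_{0}^{∞} e^(-2·u) du.
Using ∫ e^(-2·u) du = -e^(-2·u)/2, the numerator is 1/2 - e^(-23/25)/2 and the denominator is 1/2.
This works out to P = 0.6015.

P ≈ 0.601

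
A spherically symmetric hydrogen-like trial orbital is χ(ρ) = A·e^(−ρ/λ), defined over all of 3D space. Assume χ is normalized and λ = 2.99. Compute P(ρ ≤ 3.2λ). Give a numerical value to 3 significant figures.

P ≈ 0.954

P = ∫ |χ|² 4πρ² dρ over ρ ≤ 3.2λ.
A² is fixed by ∫₀^∞ 4πρ²|χ|² dρ = 1, i.e. A² = (π·λ^3)^(−1).
Substituting u = ρ/λ, A², 4π and the length scale all cancel in the ratio: P = ∫_{0}^{3.2} u^2·e^(-2·u) du / ∫_{0}^{∞} u^2·e^(-2·u) du.
Using ∫ u^2·e^(-2·u) du = -(2·u^2 + 2·u + 1)·e^(-2·u)/4, the numerator is 1/4 - 697·e^(-32/5)/100 and the denominator is 1/4.
The region integral divided by the full integral gives P = 0.9537.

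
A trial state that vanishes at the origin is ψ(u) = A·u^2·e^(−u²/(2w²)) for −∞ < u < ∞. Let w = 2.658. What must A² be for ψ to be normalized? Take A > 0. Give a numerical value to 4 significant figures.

A^2 ≈ 0.005670

The normalization condition is ∫|ψ|² du = 1 from −∞ to ∞.
Using the Gaussian integral ∫_{−∞}^{∞} e^(−αu²) du = √(π/α), carrying out the integral gives A² · 3·√(π)·w^5/4.
Plugging in w = 2.658 yields A = 0.075300.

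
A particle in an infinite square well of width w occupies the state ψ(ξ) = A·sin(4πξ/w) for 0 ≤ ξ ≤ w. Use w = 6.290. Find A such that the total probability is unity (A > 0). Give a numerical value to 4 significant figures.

Normalization requires ∫|ψ|² dξ = 1, integrated from 0 to w.
∫|ψ|² dξ = A²·(w/2).
Setting this equal to 1 gives A² = 1/(w/2).
With w = 6.290: A² = 0.31797 and A = 0.56388.

A ≈ 0.5639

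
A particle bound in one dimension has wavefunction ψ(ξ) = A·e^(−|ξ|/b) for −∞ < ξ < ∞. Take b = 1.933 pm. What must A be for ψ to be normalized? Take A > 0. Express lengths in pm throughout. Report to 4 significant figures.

A ≈ 0.7193 pm^(-1/2)

Normalization requires ∫|ψ|² dξ = 1, integrated from −∞ to ∞.
Recall ∫₀^∞ ξ^m e^(−ξ/β) dξ = m!·β^(m+1), the integral (without the A² prefactor) comes out to b.
Hence A² = 1/[b].
Plugging in b = 1.933 yields A = 0.71926.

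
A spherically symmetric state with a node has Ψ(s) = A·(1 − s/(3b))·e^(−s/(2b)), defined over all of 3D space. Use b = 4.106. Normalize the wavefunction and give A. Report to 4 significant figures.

A ≈ 0.04153

We need A² ∫|f|² 4πs² ds = 1, taking the integral from 0 to ∞.
With Ψ = A·(1 − s/(3b))·e^(−s/(2b)), the integral evaluates to A²·[8·π·b^3/3].
Substituting b = 4.106 gives A² = 0.0017243, so A = 0.041525.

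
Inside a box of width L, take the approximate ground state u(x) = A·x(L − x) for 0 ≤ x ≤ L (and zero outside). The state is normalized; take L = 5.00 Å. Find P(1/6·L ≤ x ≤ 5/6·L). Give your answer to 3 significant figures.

|u|² is the probability density, so P = ∫_{1/6·L}^{5/6·L} |u|² dx.
Since A² = 1/(L^5/30), this is the region integral divided by the full normalization integral.
Substituting t = x/L, A² and the length scale cancel in the ratio: P = ∫_{1/6}^{5/6} t^2·(1 - t)^2 dt / ∫_{0}^{1} t^2·(1 - t)^2 dt.
An antiderivative of t^2·(1 - t)^2 is t^3·(6·t^2 - 15·t + 10)/30; evaluating from 1/6 to 5/6 gives 301/9720, while the full integral is 1/30.
This works out to P = 301/324.

P ≈ 0.929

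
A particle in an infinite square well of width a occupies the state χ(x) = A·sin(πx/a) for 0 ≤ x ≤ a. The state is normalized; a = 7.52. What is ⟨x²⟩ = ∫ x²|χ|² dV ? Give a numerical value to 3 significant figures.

⟨x²⟩ = ∫ x^2 |χ|² dx over the full domain.
Since the A² factors cancel between numerator and denominator, ⟨x²⟩ = -a^2/(2·π^2) + a^2/3.
Putting a = 7.52 gives 15.99.

⟨x^2⟩ ≈ 16.0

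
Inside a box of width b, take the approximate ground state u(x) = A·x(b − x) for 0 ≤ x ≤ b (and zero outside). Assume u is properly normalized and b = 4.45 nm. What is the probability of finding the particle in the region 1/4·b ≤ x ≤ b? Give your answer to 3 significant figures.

P ≈ 0.896

P = ∫_{1/4·b}^{b} |u(x)|² dx.
With A² fixed by ∫|u|² = 1, i.e. A² = (b^5/30)^(−1), substitute and integrate.
In terms of t = x/b (A² and the length scale cancel between numerator and denominator), P = [∫_{1/4}^{1} t^2·(1 - t)^2 dt] / [∫_{0}^{1} t^2·(1 - t)^2 dt].
Using ∫ t^2·(1 - t)^2 dt = t^3·(6·t^2 - 15·t + 10)/30, the numerator is 153/5120 and the denominator is 1/30.
This works out to P = 459/512.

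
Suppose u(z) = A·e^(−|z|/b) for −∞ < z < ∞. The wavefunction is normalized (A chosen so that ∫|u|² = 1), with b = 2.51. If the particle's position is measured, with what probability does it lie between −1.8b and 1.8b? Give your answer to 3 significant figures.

|u|² is the probability density, so P = ∫_{−1.8b}^{1.8b} |u|² dz.
Since A² = 1/(b), this is the region integral divided by the full normalization integral.
By symmetry take twice the z ≥ 0 contribution in numerator and denominator; the 2's cancel. Substituting t = z/b, A² and the length scale cancel in the ratio: P = ∫_{0}^{1.8} e^(-2·t) dt / ∫_{0}^{∞} e^(-2·t) dt.
With ∫ e^(-2·t) dt = -e^(-2·t)/2 + C, the region integral is 1/2 - e^(-18/5)/2 and the full one is 1/2.
Evaluating gives P = 0.9727.

P ≈ 0.973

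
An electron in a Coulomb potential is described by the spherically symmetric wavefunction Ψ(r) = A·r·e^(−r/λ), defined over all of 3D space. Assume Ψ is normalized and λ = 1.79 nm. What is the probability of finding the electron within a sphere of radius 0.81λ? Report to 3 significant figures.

With dV = 4πr²dr, the probability is ∫|Ψ|² dV over r ≤ 0.81λ.
A² is fixed by ∫₀^∞ 4πr²|Ψ|² dr = 1, i.e. A² = (3·π·λ^5)^(−1).
Substituting u = r/λ, A², 4π and the length scale all cancel in the ratio: P = ∫_{0}^{0.81} u^4·e^(-2·u) du / ∫_{0}^{∞} u^4·e^(-2·u) du.
An antiderivative of u^4·e^(-2·u) is -(u^4/2 + u^3 + 3·u^2/2 + 3·u/2 + 3/4)·e^(-2·u); evaluating from 0 to 0.81 gives ≈ 0.018601, while the full integral is 3/4.
This evaluates to P = 0.02480.

P ≈ 0.0248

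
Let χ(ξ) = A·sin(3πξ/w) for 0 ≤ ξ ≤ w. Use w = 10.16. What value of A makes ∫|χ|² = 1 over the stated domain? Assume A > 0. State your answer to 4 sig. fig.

A ≈ 0.4437

Normalization requires ∫|χ|² dξ = 1, integrated from 0 to w.
With ∫₀^w sin²(nπξ/w) dξ = w/2, carrying out the integral gives A² · w/2.
Setting this equal to 1 gives A² = 1/(w/2).
With w = 10.16: A² = 0.19685 and A = 0.44368.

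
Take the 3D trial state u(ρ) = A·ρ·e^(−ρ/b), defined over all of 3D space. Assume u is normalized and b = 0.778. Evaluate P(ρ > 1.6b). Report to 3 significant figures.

With dV = 4πρ²dρ, the probability is ∫|u|² dV over ρ > 1.6b.
The full normalization integral is A²·[3·π·b^5] = 1, fixing A².
Let t = ρ/b; then A², 4π and the length scale all cancel, so P = ∫_{1.6}^{∞} t^4·e^(-2·t) dt ÷ ∫_{0}^{∞} t^4·e^(-2·t) dt.
Using ∫ t^4·e^(-2·t) dt = -(t^4/2 + t^3 + 3·t^2/2 + 3·t/2 + 3/4)·e^(-2·t), the numerator is ≈ 0.58546 and the denominator is 3/4.
Taking the ratio yields P = 0.7806.

P ≈ 0.781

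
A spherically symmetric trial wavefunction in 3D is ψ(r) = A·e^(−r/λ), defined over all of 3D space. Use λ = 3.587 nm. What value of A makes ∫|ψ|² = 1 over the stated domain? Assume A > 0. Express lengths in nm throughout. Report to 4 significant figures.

A ≈ 0.08305 nm^(-3/2)

We need A² ∫|f|² 4πr² dr = 1, taking the integral from 0 to ∞.
∫|ψ|² 4πr² dr = A²·(π·λ^3).
Setting this equal to 1 gives A² = 1/(π·λ^3).
Substituting λ = 3.587 gives A² = 0.0068969, so A = 0.083048.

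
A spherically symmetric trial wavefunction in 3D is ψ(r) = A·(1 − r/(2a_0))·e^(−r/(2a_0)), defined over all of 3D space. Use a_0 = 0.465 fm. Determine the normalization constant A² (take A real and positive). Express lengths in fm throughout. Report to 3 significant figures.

A^2 ≈ 0.396 fm^(-3)

Normalization requires ∫|ψ|² 4πr² dr = 1, integrated from 0 to ∞.
The angular integral contributes 4π, leaving ∫₀^∞ r²|ψ|² dr.
The integral (without the A² prefactor) comes out to 8·π·a_0^3.
So A² = (8·π·a_0^3)^(−1).
With a_0 = 0.465: A² = 0.3957 and A = 0.6291.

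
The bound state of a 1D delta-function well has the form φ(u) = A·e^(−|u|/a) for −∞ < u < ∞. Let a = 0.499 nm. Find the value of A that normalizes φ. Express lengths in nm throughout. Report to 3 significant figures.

The normalization condition is ∫|φ|² du = 1 from −∞ to ∞.
Using ∫₀^∞ uⁿ e^(−αu) du = n!/αⁿ⁺¹, ∫|φ|² du = A²·(a).
Setting this equal to 1 gives A² = 1/(a).
Substituting a = 0.499 gives A² = 2.004, so A = 1.416.

A ≈ 1.42 nm^(-1/2)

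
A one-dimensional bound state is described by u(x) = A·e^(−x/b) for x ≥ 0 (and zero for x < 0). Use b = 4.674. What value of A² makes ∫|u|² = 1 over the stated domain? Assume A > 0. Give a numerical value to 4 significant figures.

A^2 ≈ 0.4279

We need A² ∫|f|² dx = 1, taking the integral from 0 to ∞.
Recall ∫₀^∞ x^m e^(−x/β) dx = m!·β^(m+1), carrying out the integral gives A² · b/2.
Hence A² = 1/[b/2].
Plugging in b = 4.674 yields A = 0.65414.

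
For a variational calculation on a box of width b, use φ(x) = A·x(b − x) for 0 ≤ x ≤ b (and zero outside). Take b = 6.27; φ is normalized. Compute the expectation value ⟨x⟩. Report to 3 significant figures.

The expectation value is the |φ|²-weighted average of x: ∫ x|φ|² dx.
Since the A² factors cancel between numerator and denominator, ⟨x⟩ = b/2.
With b = 6.27, ⟨x⟩ = 3.135.

⟨x⟩ ≈ 3.14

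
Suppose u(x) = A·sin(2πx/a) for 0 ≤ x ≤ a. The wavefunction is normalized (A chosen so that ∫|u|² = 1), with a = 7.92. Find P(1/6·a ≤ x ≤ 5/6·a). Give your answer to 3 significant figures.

P ≈ 0.804

P = ∫_{1/6·a}^{5/6·a} |u(x)|² dx.
Since A² = 1/(a/2), this is the region integral divided by the full normalization integral.
Let t = x/a; then A² and the length scale cancel, so P = ∫_{1/6}^{5/6} sin(2·π·t)^2 dt ÷ ∫_{0}^{1} sin(2·π·t)^2 dt.
An antiderivative of sin(2·π·t)^2 is t/2 - sin(4·π·t)/(8·π); evaluating from 1/6 to 5/6 gives √(3)/(8·π) + 1/3, while the full integral is 1/2.
The result is P = √(3)/(4·π) + 2/3.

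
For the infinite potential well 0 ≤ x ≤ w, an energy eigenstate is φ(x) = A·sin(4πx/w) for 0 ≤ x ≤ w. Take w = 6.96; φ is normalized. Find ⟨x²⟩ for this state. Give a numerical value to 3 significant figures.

⟨x^2⟩ ≈ 16.0

By definition ⟨x²⟩ = ∫ x^2 |φ(x)|² dx.
Since the A² factors cancel between numerator and denominator, ⟨x²⟩ = -w^2/(32·π^2) + w^2/3.
Putting w = 6.96 gives 15.99.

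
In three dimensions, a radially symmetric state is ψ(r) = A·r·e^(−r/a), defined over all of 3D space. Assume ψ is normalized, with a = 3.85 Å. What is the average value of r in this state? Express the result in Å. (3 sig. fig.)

By definition ⟨r⟩ = ∫ r |ψ(r)|² 4πr² dr.
Evaluating both integrals, ⟨r⟩ = 5·a/2.
Putting a = 3.85 gives 9.625.

⟨r⟩ ≈ 9.63 Å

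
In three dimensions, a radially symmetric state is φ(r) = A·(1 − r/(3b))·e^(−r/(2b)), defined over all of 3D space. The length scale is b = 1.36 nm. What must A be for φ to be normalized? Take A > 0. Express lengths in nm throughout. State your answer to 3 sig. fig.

A ≈ 0.218 nm^(-3/2)

Require ∫ |φ|² 4πr² dr = 1 over the whole domain.
In 3D with spherical symmetry the volume element is 4πr² dr.
With ∫₀^∞ r^4 e^(−αr) dr = 4!/α^5, ∫|φ|² 4πr² dr = A²·(8·π·b^3/3).
Setting this equal to 1 gives A² = 1/(8·π·b^3/3).
Substituting b = 1.36 gives A² = 0.04745, so A = 0.2178.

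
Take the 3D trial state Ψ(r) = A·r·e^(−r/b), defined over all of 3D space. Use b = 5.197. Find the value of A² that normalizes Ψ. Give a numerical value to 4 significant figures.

The normalization condition is ∫|Ψ|² 4πr² dr = 1 from 0 to ∞.
In 3D with spherical symmetry the volume element is 4πr² dr.
Using ∫₀^∞ rⁿ e^(−αr) dr = n!/αⁿ⁺¹, ∫|Ψ|² 4πr² dr = A²·(3·π·b^5).
Setting this equal to 1 gives A² = 1/(3·π·b^5).
Substituting b = 5.197 gives A² = 0.000027988, so A = 0.0052903.

A^2 ≈ 0.00002799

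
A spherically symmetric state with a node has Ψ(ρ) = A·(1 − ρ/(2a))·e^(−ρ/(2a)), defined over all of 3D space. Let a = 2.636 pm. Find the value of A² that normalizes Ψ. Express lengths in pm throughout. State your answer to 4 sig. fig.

We need A² ∫|f|² 4πρ² dρ = 1, taking the integral from 0 to ∞.
(Spherical symmetry: dV = 4πρ² dρ.)
Recall ∫₀^∞ ρ^m e^(−ρ/β) dρ = m!·β^(m+1), with Ψ = A·(1 − ρ/(2a))·e^(−ρ/(2a)), the integral evaluates to A²·[8·π·a^3].
Hence A² = 1/[8·π·a^3].
Plugging in a = 2.636 yields A = 0.046608.

A^2 ≈ 0.002172 pm^(-3)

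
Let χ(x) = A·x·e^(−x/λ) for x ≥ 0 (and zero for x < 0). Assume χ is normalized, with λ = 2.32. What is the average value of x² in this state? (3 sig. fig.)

The expectation value is the |χ|²-weighted average of x^2: ∫ x^2|χ|² dx.
The ratio of the moment integral to the normalization integral gives ⟨x²⟩ = 3·λ^2.
With λ = 2.32, ⟨x^2⟩ = 16.15.

⟨x^2⟩ ≈ 16.1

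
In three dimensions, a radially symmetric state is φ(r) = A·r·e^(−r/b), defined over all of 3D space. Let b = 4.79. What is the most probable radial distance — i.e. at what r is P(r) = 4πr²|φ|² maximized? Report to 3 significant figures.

Differentiate P(r) = 4πr²|φ|² with respect to r and set to zero.
This gives r = 2·b.
With b = 4.79, the most probable radial distance is 9.580.

r ≈ 9.58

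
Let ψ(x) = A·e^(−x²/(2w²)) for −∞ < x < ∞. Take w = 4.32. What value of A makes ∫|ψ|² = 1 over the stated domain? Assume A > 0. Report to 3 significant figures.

A ≈ 0.361

We need A² ∫|f|² dx = 1, taking the integral from −∞ to ∞.
With ∫_{−∞}^{∞} x^(2m) e^(−αx²) dx = (2m−1)!!·√π / (2^m α^(m+1/2)), with ψ = A·e^(−x²/(2w²)), the integral evaluates to A²·[√(π)·w].
So A² = (√(π)·w)^(−1).
Plugging in w = 4.32 yields A = 0.3614.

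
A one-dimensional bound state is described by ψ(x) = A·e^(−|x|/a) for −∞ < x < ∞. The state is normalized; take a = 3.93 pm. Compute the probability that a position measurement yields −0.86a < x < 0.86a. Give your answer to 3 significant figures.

P ≈ 0.821

P = ∫_{−0.86a}^{0.86a} |ψ(x)|² dx.
Since A² = 1/(a), this is the region integral divided by the full normalization integral.
By symmetry take twice the x ≥ 0 contribution in numerator and denominator; the 2's cancel. Let u = x/a; then A² and the length scale cancel, so P = ∫_{0}^{0.86} e^(-2·u) du ÷ ∫_{0}^{∞} e^(-2·u) du.
With ∫ e^(-2·u) du = -e^(-2·u)/2 + C, the region integral is 1/2 - e^(-43/25)/2 and the full one is 1/2.
The result is P = 0.8209.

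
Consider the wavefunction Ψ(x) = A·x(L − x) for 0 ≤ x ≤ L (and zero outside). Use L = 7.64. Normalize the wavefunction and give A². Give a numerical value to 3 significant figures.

Require ∫ |Ψ|² dx = 1 over the whole domain.
∫|Ψ|² dx = A²·(L^5/30).
Setting this equal to 1 gives A² = 1/(L^5/30).
Plugging in L = 7.64 yields A = 0.03395.

A^2 ≈ 0.00115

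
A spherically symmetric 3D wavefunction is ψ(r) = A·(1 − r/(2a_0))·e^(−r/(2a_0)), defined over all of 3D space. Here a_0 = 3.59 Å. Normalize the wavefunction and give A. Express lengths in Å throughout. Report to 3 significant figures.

A ≈ 0.0293 Å^(-3/2)

We need A² ∫|f|² 4πr² dr = 1, taking the integral from 0 to ∞.
The angular integral contributes 4π, leaving ∫₀^∞ r²|ψ|² dr.
Carrying out the integral gives A² · 8·π·a_0^3.
With a_0 = 3.59: A² = 0.0008600 and A = 0.02933.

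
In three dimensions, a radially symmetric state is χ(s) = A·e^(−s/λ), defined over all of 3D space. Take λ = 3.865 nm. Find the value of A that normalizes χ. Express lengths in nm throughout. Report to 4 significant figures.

A ≈ 0.07425 nm^(-3/2)

The normalization condition is ∫|χ|² 4πs² ds = 1 from 0 to ∞.
The angular integral contributes 4π, leaving ∫₀^∞ s²|χ|² ds.
Using ∫₀^∞ sⁿ e^(−αs) ds = n!/αⁿ⁺¹, ∫|χ|² 4πs² ds = A²·(π·λ^3).
Hence A² = 1/[π·λ^3].
Plugging in λ = 3.865 yields A = 0.074251.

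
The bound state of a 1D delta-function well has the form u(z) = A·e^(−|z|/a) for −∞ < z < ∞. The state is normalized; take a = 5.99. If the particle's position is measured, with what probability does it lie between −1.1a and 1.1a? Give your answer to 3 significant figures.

|u|² is the probability density, so P = ∫_{−1.1a}^{1.1a} |u|² dz.
With A² fixed by ∫|u|² = 1, i.e. A² = (a)^(−1), substitute and integrate.
By symmetry take twice the z ≥ 0 contribution in numerator and denominator; the 2's cancel. Substituting t = z/a, A² and the length scale cancel in the ratio: P = ∫_{0}^{1.1} e^(-2·t) dt / ∫_{0}^{∞} e^(-2·t) dt.
An antiderivative of e^(-2·t) is -e^(-2·t)/2; evaluating from 0 to 1.1 gives 1/2 - e^(-11/5)/2, while the full integral is 1/2.
Evaluating gives P = 0.8892.

P ≈ 0.889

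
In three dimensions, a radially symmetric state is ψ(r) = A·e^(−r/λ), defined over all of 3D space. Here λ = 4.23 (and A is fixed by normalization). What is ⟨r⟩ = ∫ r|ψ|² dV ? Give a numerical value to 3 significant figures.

The expectation value is the |ψ|²-weighted average of r: ∫ r|ψ|² 4πr² dr.
With ∫₀^∞ r^3 e^(−αr) dr = 3!/α^4, the ratio of the moment integral to the normalization integral gives ⟨r⟩ = 3·λ/2.
With λ = 4.23, ⟨r⟩ = 6.345.

⟨r⟩ ≈ 6.35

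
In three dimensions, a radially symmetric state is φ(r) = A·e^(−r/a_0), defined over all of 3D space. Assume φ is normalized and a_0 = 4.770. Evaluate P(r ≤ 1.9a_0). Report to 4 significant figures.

P ≈ 0.7311

P = ∫ |φ|² 4πr² dr over r ≤ 1.9a_0.
A² is fixed by ∫₀^∞ 4πr²|φ|² dr = 1, i.e. A² = (π·a_0^3)^(−1).
Let u = r/a_0; then A², 4π and the length scale all cancel, so P = ∫_{0}^{1.9} u^2·e^(-2·u) du ÷ ∫_{0}^{∞} u^2·e^(-2·u) du.
Using ∫ u^2·e^(-2·u) du = -(2·u^2 + 2·u + 1)·e^(-2·u)/4, the numerator is 1/4 - 601·e^(-19/5)/200 and the denominator is 1/4.
The region integral divided by the full integral gives P = 0.73110.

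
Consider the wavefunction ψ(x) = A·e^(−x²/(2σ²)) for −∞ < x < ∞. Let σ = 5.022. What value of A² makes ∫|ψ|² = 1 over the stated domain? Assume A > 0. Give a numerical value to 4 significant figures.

A^2 ≈ 0.1123

Normalization requires ∫|ψ|² dx = 1, integrated from −∞ to ∞.
With ψ = A·e^(−x²/(2σ²)), the integral evaluates to A²·[√(π)·σ].
So A² = (√(π)·σ)^(−1).
Substituting σ = 5.022 gives A² = 0.11234, so A = 0.33518.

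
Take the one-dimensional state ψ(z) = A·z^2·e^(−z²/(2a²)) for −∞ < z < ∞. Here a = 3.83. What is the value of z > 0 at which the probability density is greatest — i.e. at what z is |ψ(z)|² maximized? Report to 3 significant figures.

z ≈ 5.42

The maximum of |ψ(z)|² occurs where its derivative vanishes.
This gives z = √(2)·a.
With a = 3.83, the value of z > 0 at which the probability density is greatest is 5.416.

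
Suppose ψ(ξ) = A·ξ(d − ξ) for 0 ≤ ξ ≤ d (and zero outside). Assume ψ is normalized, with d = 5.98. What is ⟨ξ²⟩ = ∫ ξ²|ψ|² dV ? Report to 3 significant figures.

By definition ⟨ξ²⟩ = ∫ ξ^2 |ψ(ξ)|² dξ.
Expanding the polynomial and integrating term by term, evaluating both integrals, ⟨ξ²⟩ = 2·d^2/7.
With d = 5.98, ⟨ξ^2⟩ = 10.22.

⟨ξ^2⟩ ≈ 10.2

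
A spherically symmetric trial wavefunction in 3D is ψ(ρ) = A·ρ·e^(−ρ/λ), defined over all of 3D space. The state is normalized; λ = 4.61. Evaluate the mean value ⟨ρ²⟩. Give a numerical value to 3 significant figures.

By definition ⟨ρ²⟩ = ∫ ρ^2 |ψ(ρ)|² 4πρ² dρ.
With ∫₀^∞ ρ^6 e^(−αρ) dρ = 6!/α^7, since the A² factors cancel between numerator and denominator, ⟨ρ²⟩ = 15·λ^2/2.
With λ = 4.61, ⟨ρ^2⟩ = 159.4.

⟨ρ^2⟩ ≈ 159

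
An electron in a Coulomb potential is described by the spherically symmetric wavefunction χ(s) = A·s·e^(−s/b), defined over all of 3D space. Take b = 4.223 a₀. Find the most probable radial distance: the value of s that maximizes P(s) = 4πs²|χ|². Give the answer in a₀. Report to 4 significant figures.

The maximum of P(s) = 4πs²|χ|² occurs where its derivative vanishes.
This gives s = 2·b.
With b = 4.223, the most probable radial distance is 8.4460 a₀.

s ≈ 8.446 a₀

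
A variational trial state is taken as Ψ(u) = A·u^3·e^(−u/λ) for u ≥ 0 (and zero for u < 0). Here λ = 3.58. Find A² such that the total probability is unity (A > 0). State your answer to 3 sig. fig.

A^2 ≈ 0.0000236

Normalization requires ∫|Ψ|² du = 1, integrated from 0 to ∞.
With ∫₀^∞ u^6 e^(−αu) du = 6!/α^7, the integral (without the A² prefactor) comes out to 45·λ^7/8.
Plugging in λ = 3.58 yields A = 0.004857.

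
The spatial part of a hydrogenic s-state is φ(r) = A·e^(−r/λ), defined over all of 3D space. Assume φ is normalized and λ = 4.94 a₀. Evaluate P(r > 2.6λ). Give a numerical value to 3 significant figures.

Integrate the radial probability density 4πr²|φ|² over r > 2.6λ.
A² is fixed by ∫₀^∞ 4πr²|φ|² dr = 1, i.e. A² = (π·λ^3)^(−1).
Let u = r/λ; then A², 4π and the length scale all cancel, so P = ∫_{2.6}^{∞} u^2·e^(-2·u) du ÷ ∫_{0}^{∞} u^2·e^(-2·u) du.
Using ∫ u^2·e^(-2·u) du = -(2·u^2 + 2·u + 1)·e^(-2·u)/4, the numerator is 493·e^(-26/5)/100 and the denominator is 1/4.
Taking the ratio yields P = 0.1088.

P ≈ 0.109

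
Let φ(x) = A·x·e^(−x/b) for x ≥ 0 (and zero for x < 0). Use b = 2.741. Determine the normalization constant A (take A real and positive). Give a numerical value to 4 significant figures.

A ≈ 0.4407

The normalization condition is ∫|φ|² dx = 1 from 0 to ∞.
∫|φ|² dx = A²·(b^3/4).
Plugging in b = 2.741 yields A = 0.44072.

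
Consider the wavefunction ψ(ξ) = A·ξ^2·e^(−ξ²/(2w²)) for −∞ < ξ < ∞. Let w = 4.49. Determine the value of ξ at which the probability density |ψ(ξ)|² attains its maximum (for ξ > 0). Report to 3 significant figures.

ξ ≈ 6.35

The maximum of |ψ(ξ)|² occurs where its derivative vanishes.
Solving yields ξ = √(2)·w.
With w = 4.49, the value of ξ > 0 at which the probability density is greatest is 6.350.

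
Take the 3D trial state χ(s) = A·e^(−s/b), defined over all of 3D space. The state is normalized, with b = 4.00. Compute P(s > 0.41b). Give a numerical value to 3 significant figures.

Integrate the radial probability density 4πs²|χ|² over s > 0.41b.
Normalization gives A² = 1/(π·b^3).
Let u = s/b; then A², 4π and the length scale all cancel, so P = ∫_{0.41}^{∞} u^2·e^(-2·u) du ÷ ∫_{0}^{∞} u^2·e^(-2·u) du.
Using ∫ u^2·e^(-2·u) du = -(2·u^2 + 2·u + 1)·e^(-2·u)/4, the numerator is ≈ 0.23741 and the denominator is 1/4.
The region integral divided by the full integral gives P = 0.9497.

P ≈ 0.950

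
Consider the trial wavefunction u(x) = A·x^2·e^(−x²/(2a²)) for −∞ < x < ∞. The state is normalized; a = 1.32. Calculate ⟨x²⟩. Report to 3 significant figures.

⟨x^2⟩ ≈ 4.36

The expectation value is the |u|²-weighted average of x^2: ∫ x^2|u|² dx.
Using the Gaussian integral ∫_{−∞}^{∞} e^(−αx²) dx = √(π/α), the ratio of the moment integral to the normalization integral gives ⟨x²⟩ = 5·a^2/2.
Putting a = 1.32 gives 4.356.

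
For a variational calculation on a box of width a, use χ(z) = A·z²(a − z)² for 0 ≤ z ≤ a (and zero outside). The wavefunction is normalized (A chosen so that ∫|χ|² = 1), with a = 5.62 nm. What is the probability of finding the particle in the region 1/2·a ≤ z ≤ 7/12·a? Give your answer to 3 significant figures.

|χ|² is the probability density, so P = ∫_{1/2·a}^{7/12·a} |χ|² dz.
With A² fixed by ∫|χ|² = 1, i.e. A² = (a^9/630)^(−1), substitute and integrate.
In terms of u = z/a (A² and the length scale cancel between numerator and denominator), P = [∫_{1/2}^{7/12} u^4·(1 - u)^4 du] / [∫_{0}^{1} u^4·(1 - u)^4 du].
With ∫ u^4·(1 - u)^4 du = u^5·(70·u^4 - 315·u^3 + 540·u^2 - 420·u + 126)/630 + C, the region integral is ≈ 0.00031376 and the full one is 1/630.
The result is P = 0.1977.

P ≈ 0.198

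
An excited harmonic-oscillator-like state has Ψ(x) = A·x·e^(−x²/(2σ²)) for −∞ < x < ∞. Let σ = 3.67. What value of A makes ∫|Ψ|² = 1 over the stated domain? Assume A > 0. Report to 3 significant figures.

The normalization condition is ∫|Ψ|² dx = 1 from −∞ to ∞.
Using the Gaussian integral ∫_{−∞}^{∞} e^(−αx²) dx = √(π/α), ∫|Ψ|² dx = A²·(√(π)·σ^3/2).
So A² = (√(π)·σ^3/2)^(−1).
Substituting σ = 3.67 gives A² = 0.02283, so A = 0.1511.

A ≈ 0.151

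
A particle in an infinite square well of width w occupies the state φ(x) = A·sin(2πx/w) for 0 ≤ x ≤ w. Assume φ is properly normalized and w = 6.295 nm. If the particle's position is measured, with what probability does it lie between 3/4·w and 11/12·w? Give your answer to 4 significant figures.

P ≈ 0.2356

The probability is P = ∫ |φ|² dx over [3/4·w, 11/12·w].
The normalization integral ∫|φ|²dx over the whole domain equals w/2·A², and A² cancels in the ratio.
Let u = x/w; then A² and the length scale cancel, so P = ∫_{3/4}^{11/12} sin(2·π·u)^2 du ÷ ∫_{0}^{1} sin(2·π·u)^2 du.
An antiderivative of sin(2·π·u)^2 is u/2 - sin(4·π·u)/(8·π); evaluating from 3/4 to 11/12 gives √(3)/(16·π) + 1/12, while the full integral is 1/2.
This works out to P = (√(3)/8 + π/6)/π.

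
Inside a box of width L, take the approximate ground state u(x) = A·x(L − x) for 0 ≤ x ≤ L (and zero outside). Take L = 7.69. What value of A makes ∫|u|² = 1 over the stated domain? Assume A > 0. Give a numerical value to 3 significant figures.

A ≈ 0.0334

The normalization condition is ∫|u|² dx = 1 from 0 to L.
Expanding the polynomial and integrating term by term, with u = A·x(L − x), the integral evaluates to A²·[L^5/30].
So A² = (L^5/30)^(−1).
Substituting L = 7.69 gives A² = 0.001116, so A = 0.03340.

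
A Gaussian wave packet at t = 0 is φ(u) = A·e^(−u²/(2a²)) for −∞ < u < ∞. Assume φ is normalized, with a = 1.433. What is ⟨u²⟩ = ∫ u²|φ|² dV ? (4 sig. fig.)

By definition ⟨u²⟩ = ∫ u^2 |φ(u)|² du.
Using the Gaussian integral ∫_{−∞}^{∞} e^(−αu²) du = √(π/α), since the A² factors cancel between numerator and denominator, ⟨u²⟩ = a^2/2.
With a = 1.433, ⟨u^2⟩ = 1.0267.

⟨u^2⟩ ≈ 1.027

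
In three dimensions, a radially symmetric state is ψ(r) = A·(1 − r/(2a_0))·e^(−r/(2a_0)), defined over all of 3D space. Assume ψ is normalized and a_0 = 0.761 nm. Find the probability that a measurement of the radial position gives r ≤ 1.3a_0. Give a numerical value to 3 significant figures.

With dV = 4πr²dr, the probability is ∫|ψ|² dV over r ≤ 1.3a_0.
A² is fixed by ∫₀^∞ 4πr²|ψ|² dr = 1, i.e. A² = (8·π·a_0^3)^(−1).
In terms of u = r/a_0 (A², 4π and the length scale all cancel between numerator and denominator), P = [∫_{0}^{1.3} u^2·(1 - u/2)^2·e^(-u) du] / [∫_{0}^{∞} u^2·(1 - u/2)^2·e^(-u) du].
Using ∫ u^2·(1 - u/2)^2·e^(-u) du = -(u^4/4 + u^2 + 2·u + 2)·e^(-u), the numerator is ≈ 0.091181 and the denominator is 2.
Taking the ratio yields P = 0.04559.

P ≈ 0.0456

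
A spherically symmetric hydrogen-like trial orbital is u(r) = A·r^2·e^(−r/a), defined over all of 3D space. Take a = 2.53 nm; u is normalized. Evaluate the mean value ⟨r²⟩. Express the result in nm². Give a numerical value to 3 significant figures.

⟨r^2⟩ ≈ 89.6 nm^2

⟨r²⟩ = ∫ r^2 |u|² 4πr² dr over the full domain.
Using ∫₀^∞ rⁿ e^(−αr) dr = n!/αⁿ⁺¹, since the A² factors cancel between numerator and denominator, ⟨r²⟩ = 14·a^2.
With a = 2.53, ⟨r^2⟩ = 89.61.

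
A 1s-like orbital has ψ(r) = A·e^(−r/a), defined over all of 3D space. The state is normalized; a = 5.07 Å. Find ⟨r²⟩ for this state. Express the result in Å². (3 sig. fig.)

⟨r^2⟩ ≈ 77.1 Å^2

⟨r²⟩ = ∫ r^2 |ψ|² 4πr² dr over the full domain.
Recall ∫₀^∞ r^m e^(−r/β) dr = m!·β^(m+1), evaluating both integrals, ⟨r²⟩ = 3·a^2.
With a = 5.07, ⟨r^2⟩ = 77.11.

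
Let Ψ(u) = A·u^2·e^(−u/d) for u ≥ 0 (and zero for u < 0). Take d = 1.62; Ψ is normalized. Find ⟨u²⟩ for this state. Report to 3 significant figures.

⟨u^2⟩ ≈ 19.7

⟨u²⟩ = ∫ u^2 |Ψ|² du over the full domain.
Using ∫₀^∞ uⁿ e^(−αu) du = n!/αⁿ⁺¹, evaluating both integrals, ⟨u²⟩ = 15·d^2/2.
Putting d = 1.62 gives 19.68.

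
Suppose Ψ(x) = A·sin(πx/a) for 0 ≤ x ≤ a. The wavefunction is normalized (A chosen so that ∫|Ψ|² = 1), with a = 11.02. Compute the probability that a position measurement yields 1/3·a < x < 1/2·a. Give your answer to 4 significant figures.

P = ∫_{1/3·a}^{1/2·a} |Ψ(x)|² dx.
With A² fixed by ∫|Ψ|² = 1, i.e. A² = (a/2)^(−1), substitute and integrate.
In terms of u = x/a (A² and the length scale cancel between numerator and denominator), P = [∫_{1/3}^{1/2} sin(π·u)^2 du] / [∫_{0}^{1} sin(π·u)^2 du].
With ∫ sin(π·u)^2 du = u/2 - sin(2·π·u)/(4·π) + C, the region integral is √(3)/(8·π) + 1/12 and the full one is 1/2.
Evaluating gives P = (√(3)/4 + π/6)/π.

P ≈ 0.3045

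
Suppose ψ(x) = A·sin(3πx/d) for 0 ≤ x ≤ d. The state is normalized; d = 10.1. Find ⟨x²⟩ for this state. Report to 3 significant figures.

⟨x²⟩ = ∫ x^2 |ψ|² dx over the full domain.
Evaluating both integrals, ⟨x²⟩ = -d^2/(18·π^2) + d^2/3.
With d = 10.1, ⟨x^2⟩ = 33.43.

⟨x^2⟩ ≈ 33.4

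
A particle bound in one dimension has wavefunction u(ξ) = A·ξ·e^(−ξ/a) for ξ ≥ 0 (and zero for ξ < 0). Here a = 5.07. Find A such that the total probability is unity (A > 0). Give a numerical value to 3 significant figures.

A ≈ 0.175

We need A² ∫|f|² dξ = 1, taking the integral from 0 to ∞.
Carrying out the integral gives A² · a^3/4.
Hence A² = 1/[a^3/4].
Plugging in a = 5.07 yields A = 0.1752.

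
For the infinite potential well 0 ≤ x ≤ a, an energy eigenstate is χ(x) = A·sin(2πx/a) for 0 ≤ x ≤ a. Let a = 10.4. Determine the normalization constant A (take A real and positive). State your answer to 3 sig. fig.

A ≈ 0.439

The normalization condition is ∫|χ|² dx = 1 from 0 to a.
With χ = A·sin(2πx/a), the integral evaluates to A²·[a/2].
Hence A² = 1/[a/2].
Substituting a = 10.4 gives A² = 0.1923, so A = 0.4385.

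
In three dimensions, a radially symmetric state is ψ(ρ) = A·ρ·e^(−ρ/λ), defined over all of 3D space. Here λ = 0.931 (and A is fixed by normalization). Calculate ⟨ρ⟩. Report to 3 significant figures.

⟨ρ⟩ ≈ 2.33

The expectation value is the |ψ|²-weighted average of ρ: ∫ ρ|ψ|² 4πρ² dρ.
Using ∫₀^∞ ρⁿ e^(−αρ) dρ = n!/αⁿ⁺¹, evaluating both integrals, ⟨ρ⟩ = 5·λ/2.
With λ = 0.931, ⟨ρ⟩ = 2.328.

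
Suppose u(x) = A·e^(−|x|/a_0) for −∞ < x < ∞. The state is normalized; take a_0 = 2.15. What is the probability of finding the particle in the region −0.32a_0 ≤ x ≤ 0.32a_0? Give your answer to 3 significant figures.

P ≈ 0.473

P = ∫_{−0.32a_0}^{0.32a_0} |u(x)|² dx.
With A² fixed by ∫|u|² = 1, i.e. A² = (a_0)^(−1), substitute and integrate.
Both integrals are even about x = 0, so only the x ≥ 0 halves are needed (the factors of 2 cancel). Let t = x/a_0; then A² and the length scale cancel, so P = ∫_{0}^{0.32} e^(-2·t) dt ÷ ∫_{0}^{∞} e^(-2·t) dt.
Using ∫ e^(-2·t) dt = -e^(-2·t)/2, the numerator is 1/2 - e^(-16/25)/2 and the denominator is 1/2.
This works out to P = 0.4727.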